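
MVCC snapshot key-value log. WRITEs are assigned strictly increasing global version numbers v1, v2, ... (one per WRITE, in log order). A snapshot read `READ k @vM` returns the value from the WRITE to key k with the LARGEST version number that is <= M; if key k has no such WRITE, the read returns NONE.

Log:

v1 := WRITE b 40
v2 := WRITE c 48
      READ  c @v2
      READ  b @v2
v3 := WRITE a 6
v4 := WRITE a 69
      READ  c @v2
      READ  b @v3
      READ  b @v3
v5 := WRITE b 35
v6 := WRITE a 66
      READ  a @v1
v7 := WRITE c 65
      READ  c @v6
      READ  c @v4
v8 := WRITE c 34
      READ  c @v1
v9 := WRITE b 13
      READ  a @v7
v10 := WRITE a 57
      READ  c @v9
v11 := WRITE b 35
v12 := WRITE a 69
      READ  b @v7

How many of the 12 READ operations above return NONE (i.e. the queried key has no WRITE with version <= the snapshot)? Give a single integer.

Answer: 2

Derivation:
v1: WRITE b=40  (b history now [(1, 40)])
v2: WRITE c=48  (c history now [(2, 48)])
READ c @v2: history=[(2, 48)] -> pick v2 -> 48
READ b @v2: history=[(1, 40)] -> pick v1 -> 40
v3: WRITE a=6  (a history now [(3, 6)])
v4: WRITE a=69  (a history now [(3, 6), (4, 69)])
READ c @v2: history=[(2, 48)] -> pick v2 -> 48
READ b @v3: history=[(1, 40)] -> pick v1 -> 40
READ b @v3: history=[(1, 40)] -> pick v1 -> 40
v5: WRITE b=35  (b history now [(1, 40), (5, 35)])
v6: WRITE a=66  (a history now [(3, 6), (4, 69), (6, 66)])
READ a @v1: history=[(3, 6), (4, 69), (6, 66)] -> no version <= 1 -> NONE
v7: WRITE c=65  (c history now [(2, 48), (7, 65)])
READ c @v6: history=[(2, 48), (7, 65)] -> pick v2 -> 48
READ c @v4: history=[(2, 48), (7, 65)] -> pick v2 -> 48
v8: WRITE c=34  (c history now [(2, 48), (7, 65), (8, 34)])
READ c @v1: history=[(2, 48), (7, 65), (8, 34)] -> no version <= 1 -> NONE
v9: WRITE b=13  (b history now [(1, 40), (5, 35), (9, 13)])
READ a @v7: history=[(3, 6), (4, 69), (6, 66)] -> pick v6 -> 66
v10: WRITE a=57  (a history now [(3, 6), (4, 69), (6, 66), (10, 57)])
READ c @v9: history=[(2, 48), (7, 65), (8, 34)] -> pick v8 -> 34
v11: WRITE b=35  (b history now [(1, 40), (5, 35), (9, 13), (11, 35)])
v12: WRITE a=69  (a history now [(3, 6), (4, 69), (6, 66), (10, 57), (12, 69)])
READ b @v7: history=[(1, 40), (5, 35), (9, 13), (11, 35)] -> pick v5 -> 35
Read results in order: ['48', '40', '48', '40', '40', 'NONE', '48', '48', 'NONE', '66', '34', '35']
NONE count = 2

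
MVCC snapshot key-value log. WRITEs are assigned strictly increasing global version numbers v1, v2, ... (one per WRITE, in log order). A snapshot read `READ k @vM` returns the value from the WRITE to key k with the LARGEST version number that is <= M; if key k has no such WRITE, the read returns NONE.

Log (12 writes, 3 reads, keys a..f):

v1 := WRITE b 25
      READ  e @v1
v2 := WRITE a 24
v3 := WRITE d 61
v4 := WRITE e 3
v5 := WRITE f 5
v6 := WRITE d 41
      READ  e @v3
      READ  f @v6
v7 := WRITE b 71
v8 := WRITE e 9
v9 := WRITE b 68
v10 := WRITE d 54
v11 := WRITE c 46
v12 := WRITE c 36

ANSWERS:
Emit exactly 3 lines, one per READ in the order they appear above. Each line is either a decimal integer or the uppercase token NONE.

v1: WRITE b=25  (b history now [(1, 25)])
READ e @v1: history=[] -> no version <= 1 -> NONE
v2: WRITE a=24  (a history now [(2, 24)])
v3: WRITE d=61  (d history now [(3, 61)])
v4: WRITE e=3  (e history now [(4, 3)])
v5: WRITE f=5  (f history now [(5, 5)])
v6: WRITE d=41  (d history now [(3, 61), (6, 41)])
READ e @v3: history=[(4, 3)] -> no version <= 3 -> NONE
READ f @v6: history=[(5, 5)] -> pick v5 -> 5
v7: WRITE b=71  (b history now [(1, 25), (7, 71)])
v8: WRITE e=9  (e history now [(4, 3), (8, 9)])
v9: WRITE b=68  (b history now [(1, 25), (7, 71), (9, 68)])
v10: WRITE d=54  (d history now [(3, 61), (6, 41), (10, 54)])
v11: WRITE c=46  (c history now [(11, 46)])
v12: WRITE c=36  (c history now [(11, 46), (12, 36)])

Answer: NONE
NONE
5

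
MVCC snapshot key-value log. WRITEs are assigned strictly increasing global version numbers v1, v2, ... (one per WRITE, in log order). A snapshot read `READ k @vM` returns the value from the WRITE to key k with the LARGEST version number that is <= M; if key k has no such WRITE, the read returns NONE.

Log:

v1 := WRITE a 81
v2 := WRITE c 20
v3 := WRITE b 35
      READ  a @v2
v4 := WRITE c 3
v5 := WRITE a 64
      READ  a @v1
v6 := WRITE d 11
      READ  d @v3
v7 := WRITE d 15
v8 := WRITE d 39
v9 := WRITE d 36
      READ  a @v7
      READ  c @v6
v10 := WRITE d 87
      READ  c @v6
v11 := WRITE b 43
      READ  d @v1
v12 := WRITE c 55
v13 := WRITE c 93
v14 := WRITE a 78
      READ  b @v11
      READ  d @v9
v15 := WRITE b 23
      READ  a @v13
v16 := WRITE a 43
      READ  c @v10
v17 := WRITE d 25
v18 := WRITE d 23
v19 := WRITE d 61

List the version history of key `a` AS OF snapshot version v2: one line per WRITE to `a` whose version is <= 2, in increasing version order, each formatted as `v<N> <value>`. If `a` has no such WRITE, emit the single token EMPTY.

Scan writes for key=a with version <= 2:
  v1 WRITE a 81 -> keep
  v2 WRITE c 20 -> skip
  v3 WRITE b 35 -> skip
  v4 WRITE c 3 -> skip
  v5 WRITE a 64 -> drop (> snap)
  v6 WRITE d 11 -> skip
  v7 WRITE d 15 -> skip
  v8 WRITE d 39 -> skip
  v9 WRITE d 36 -> skip
  v10 WRITE d 87 -> skip
  v11 WRITE b 43 -> skip
  v12 WRITE c 55 -> skip
  v13 WRITE c 93 -> skip
  v14 WRITE a 78 -> drop (> snap)
  v15 WRITE b 23 -> skip
  v16 WRITE a 43 -> drop (> snap)
  v17 WRITE d 25 -> skip
  v18 WRITE d 23 -> skip
  v19 WRITE d 61 -> skip
Collected: [(1, 81)]

Answer: v1 81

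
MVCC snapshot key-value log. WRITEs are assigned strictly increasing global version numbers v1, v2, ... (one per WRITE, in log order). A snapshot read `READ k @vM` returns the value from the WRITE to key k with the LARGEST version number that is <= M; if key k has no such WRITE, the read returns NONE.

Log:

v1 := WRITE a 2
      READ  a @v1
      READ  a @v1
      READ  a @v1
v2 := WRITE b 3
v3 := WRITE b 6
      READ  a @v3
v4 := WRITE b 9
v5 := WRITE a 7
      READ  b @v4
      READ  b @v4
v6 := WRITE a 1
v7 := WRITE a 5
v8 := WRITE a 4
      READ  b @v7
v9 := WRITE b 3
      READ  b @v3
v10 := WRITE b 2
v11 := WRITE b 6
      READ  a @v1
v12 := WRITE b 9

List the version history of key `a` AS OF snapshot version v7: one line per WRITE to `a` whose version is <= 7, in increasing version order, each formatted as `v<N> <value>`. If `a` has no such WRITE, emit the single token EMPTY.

Scan writes for key=a with version <= 7:
  v1 WRITE a 2 -> keep
  v2 WRITE b 3 -> skip
  v3 WRITE b 6 -> skip
  v4 WRITE b 9 -> skip
  v5 WRITE a 7 -> keep
  v6 WRITE a 1 -> keep
  v7 WRITE a 5 -> keep
  v8 WRITE a 4 -> drop (> snap)
  v9 WRITE b 3 -> skip
  v10 WRITE b 2 -> skip
  v11 WRITE b 6 -> skip
  v12 WRITE b 9 -> skip
Collected: [(1, 2), (5, 7), (6, 1), (7, 5)]

Answer: v1 2
v5 7
v6 1
v7 5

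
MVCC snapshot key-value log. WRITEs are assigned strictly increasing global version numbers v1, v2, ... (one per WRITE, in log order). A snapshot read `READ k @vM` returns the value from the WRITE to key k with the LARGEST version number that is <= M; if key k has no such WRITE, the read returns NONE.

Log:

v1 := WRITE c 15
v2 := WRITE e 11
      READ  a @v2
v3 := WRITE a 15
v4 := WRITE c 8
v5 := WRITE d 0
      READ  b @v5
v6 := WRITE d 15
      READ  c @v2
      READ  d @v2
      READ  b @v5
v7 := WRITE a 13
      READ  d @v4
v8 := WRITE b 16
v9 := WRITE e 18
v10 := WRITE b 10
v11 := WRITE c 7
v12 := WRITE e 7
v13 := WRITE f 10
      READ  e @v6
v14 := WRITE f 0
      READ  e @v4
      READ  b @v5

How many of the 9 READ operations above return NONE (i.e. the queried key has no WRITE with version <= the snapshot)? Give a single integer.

Answer: 6

Derivation:
v1: WRITE c=15  (c history now [(1, 15)])
v2: WRITE e=11  (e history now [(2, 11)])
READ a @v2: history=[] -> no version <= 2 -> NONE
v3: WRITE a=15  (a history now [(3, 15)])
v4: WRITE c=8  (c history now [(1, 15), (4, 8)])
v5: WRITE d=0  (d history now [(5, 0)])
READ b @v5: history=[] -> no version <= 5 -> NONE
v6: WRITE d=15  (d history now [(5, 0), (6, 15)])
READ c @v2: history=[(1, 15), (4, 8)] -> pick v1 -> 15
READ d @v2: history=[(5, 0), (6, 15)] -> no version <= 2 -> NONE
READ b @v5: history=[] -> no version <= 5 -> NONE
v7: WRITE a=13  (a history now [(3, 15), (7, 13)])
READ d @v4: history=[(5, 0), (6, 15)] -> no version <= 4 -> NONE
v8: WRITE b=16  (b history now [(8, 16)])
v9: WRITE e=18  (e history now [(2, 11), (9, 18)])
v10: WRITE b=10  (b history now [(8, 16), (10, 10)])
v11: WRITE c=7  (c history now [(1, 15), (4, 8), (11, 7)])
v12: WRITE e=7  (e history now [(2, 11), (9, 18), (12, 7)])
v13: WRITE f=10  (f history now [(13, 10)])
READ e @v6: history=[(2, 11), (9, 18), (12, 7)] -> pick v2 -> 11
v14: WRITE f=0  (f history now [(13, 10), (14, 0)])
READ e @v4: history=[(2, 11), (9, 18), (12, 7)] -> pick v2 -> 11
READ b @v5: history=[(8, 16), (10, 10)] -> no version <= 5 -> NONE
Read results in order: ['NONE', 'NONE', '15', 'NONE', 'NONE', 'NONE', '11', '11', 'NONE']
NONE count = 6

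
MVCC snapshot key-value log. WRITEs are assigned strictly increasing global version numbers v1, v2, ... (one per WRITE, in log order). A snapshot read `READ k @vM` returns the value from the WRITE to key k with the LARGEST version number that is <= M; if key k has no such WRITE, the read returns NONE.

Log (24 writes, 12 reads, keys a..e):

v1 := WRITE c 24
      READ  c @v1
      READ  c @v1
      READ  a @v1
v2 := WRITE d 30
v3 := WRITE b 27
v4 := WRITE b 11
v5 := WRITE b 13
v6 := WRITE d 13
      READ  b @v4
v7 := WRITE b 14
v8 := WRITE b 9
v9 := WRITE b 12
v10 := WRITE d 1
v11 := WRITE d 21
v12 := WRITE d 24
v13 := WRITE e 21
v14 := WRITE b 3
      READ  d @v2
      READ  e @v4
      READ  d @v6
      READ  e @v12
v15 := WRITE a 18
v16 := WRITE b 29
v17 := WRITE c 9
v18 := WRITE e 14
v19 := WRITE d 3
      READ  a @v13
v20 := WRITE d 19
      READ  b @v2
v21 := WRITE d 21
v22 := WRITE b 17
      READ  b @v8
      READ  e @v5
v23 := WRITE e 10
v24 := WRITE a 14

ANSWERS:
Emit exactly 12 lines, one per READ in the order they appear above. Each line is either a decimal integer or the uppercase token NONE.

Answer: 24
24
NONE
11
30
NONE
13
NONE
NONE
NONE
9
NONE

Derivation:
v1: WRITE c=24  (c history now [(1, 24)])
READ c @v1: history=[(1, 24)] -> pick v1 -> 24
READ c @v1: history=[(1, 24)] -> pick v1 -> 24
READ a @v1: history=[] -> no version <= 1 -> NONE
v2: WRITE d=30  (d history now [(2, 30)])
v3: WRITE b=27  (b history now [(3, 27)])
v4: WRITE b=11  (b history now [(3, 27), (4, 11)])
v5: WRITE b=13  (b history now [(3, 27), (4, 11), (5, 13)])
v6: WRITE d=13  (d history now [(2, 30), (6, 13)])
READ b @v4: history=[(3, 27), (4, 11), (5, 13)] -> pick v4 -> 11
v7: WRITE b=14  (b history now [(3, 27), (4, 11), (5, 13), (7, 14)])
v8: WRITE b=9  (b history now [(3, 27), (4, 11), (5, 13), (7, 14), (8, 9)])
v9: WRITE b=12  (b history now [(3, 27), (4, 11), (5, 13), (7, 14), (8, 9), (9, 12)])
v10: WRITE d=1  (d history now [(2, 30), (6, 13), (10, 1)])
v11: WRITE d=21  (d history now [(2, 30), (6, 13), (10, 1), (11, 21)])
v12: WRITE d=24  (d history now [(2, 30), (6, 13), (10, 1), (11, 21), (12, 24)])
v13: WRITE e=21  (e history now [(13, 21)])
v14: WRITE b=3  (b history now [(3, 27), (4, 11), (5, 13), (7, 14), (8, 9), (9, 12), (14, 3)])
READ d @v2: history=[(2, 30), (6, 13), (10, 1), (11, 21), (12, 24)] -> pick v2 -> 30
READ e @v4: history=[(13, 21)] -> no version <= 4 -> NONE
READ d @v6: history=[(2, 30), (6, 13), (10, 1), (11, 21), (12, 24)] -> pick v6 -> 13
READ e @v12: history=[(13, 21)] -> no version <= 12 -> NONE
v15: WRITE a=18  (a history now [(15, 18)])
v16: WRITE b=29  (b history now [(3, 27), (4, 11), (5, 13), (7, 14), (8, 9), (9, 12), (14, 3), (16, 29)])
v17: WRITE c=9  (c history now [(1, 24), (17, 9)])
v18: WRITE e=14  (e history now [(13, 21), (18, 14)])
v19: WRITE d=3  (d history now [(2, 30), (6, 13), (10, 1), (11, 21), (12, 24), (19, 3)])
READ a @v13: history=[(15, 18)] -> no version <= 13 -> NONE
v20: WRITE d=19  (d history now [(2, 30), (6, 13), (10, 1), (11, 21), (12, 24), (19, 3), (20, 19)])
READ b @v2: history=[(3, 27), (4, 11), (5, 13), (7, 14), (8, 9), (9, 12), (14, 3), (16, 29)] -> no version <= 2 -> NONE
v21: WRITE d=21  (d history now [(2, 30), (6, 13), (10, 1), (11, 21), (12, 24), (19, 3), (20, 19), (21, 21)])
v22: WRITE b=17  (b history now [(3, 27), (4, 11), (5, 13), (7, 14), (8, 9), (9, 12), (14, 3), (16, 29), (22, 17)])
READ b @v8: history=[(3, 27), (4, 11), (5, 13), (7, 14), (8, 9), (9, 12), (14, 3), (16, 29), (22, 17)] -> pick v8 -> 9
READ e @v5: history=[(13, 21), (18, 14)] -> no version <= 5 -> NONE
v23: WRITE e=10  (e history now [(13, 21), (18, 14), (23, 10)])
v24: WRITE a=14  (a history now [(15, 18), (24, 14)])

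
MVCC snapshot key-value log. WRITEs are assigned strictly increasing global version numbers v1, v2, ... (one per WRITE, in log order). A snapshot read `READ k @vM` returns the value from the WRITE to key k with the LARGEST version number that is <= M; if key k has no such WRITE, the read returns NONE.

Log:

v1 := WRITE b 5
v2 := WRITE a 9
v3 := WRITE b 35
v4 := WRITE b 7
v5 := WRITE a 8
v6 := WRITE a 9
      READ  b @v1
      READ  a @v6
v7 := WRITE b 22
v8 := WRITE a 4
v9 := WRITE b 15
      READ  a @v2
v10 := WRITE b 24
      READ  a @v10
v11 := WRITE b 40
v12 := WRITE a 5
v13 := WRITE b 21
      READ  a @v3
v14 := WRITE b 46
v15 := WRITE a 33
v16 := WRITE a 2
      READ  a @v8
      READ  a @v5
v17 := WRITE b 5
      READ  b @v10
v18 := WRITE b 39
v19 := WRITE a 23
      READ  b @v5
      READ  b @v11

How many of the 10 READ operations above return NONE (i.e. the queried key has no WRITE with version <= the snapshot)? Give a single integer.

v1: WRITE b=5  (b history now [(1, 5)])
v2: WRITE a=9  (a history now [(2, 9)])
v3: WRITE b=35  (b history now [(1, 5), (3, 35)])
v4: WRITE b=7  (b history now [(1, 5), (3, 35), (4, 7)])
v5: WRITE a=8  (a history now [(2, 9), (5, 8)])
v6: WRITE a=9  (a history now [(2, 9), (5, 8), (6, 9)])
READ b @v1: history=[(1, 5), (3, 35), (4, 7)] -> pick v1 -> 5
READ a @v6: history=[(2, 9), (5, 8), (6, 9)] -> pick v6 -> 9
v7: WRITE b=22  (b history now [(1, 5), (3, 35), (4, 7), (7, 22)])
v8: WRITE a=4  (a history now [(2, 9), (5, 8), (6, 9), (8, 4)])
v9: WRITE b=15  (b history now [(1, 5), (3, 35), (4, 7), (7, 22), (9, 15)])
READ a @v2: history=[(2, 9), (5, 8), (6, 9), (8, 4)] -> pick v2 -> 9
v10: WRITE b=24  (b history now [(1, 5), (3, 35), (4, 7), (7, 22), (9, 15), (10, 24)])
READ a @v10: history=[(2, 9), (5, 8), (6, 9), (8, 4)] -> pick v8 -> 4
v11: WRITE b=40  (b history now [(1, 5), (3, 35), (4, 7), (7, 22), (9, 15), (10, 24), (11, 40)])
v12: WRITE a=5  (a history now [(2, 9), (5, 8), (6, 9), (8, 4), (12, 5)])
v13: WRITE b=21  (b history now [(1, 5), (3, 35), (4, 7), (7, 22), (9, 15), (10, 24), (11, 40), (13, 21)])
READ a @v3: history=[(2, 9), (5, 8), (6, 9), (8, 4), (12, 5)] -> pick v2 -> 9
v14: WRITE b=46  (b history now [(1, 5), (3, 35), (4, 7), (7, 22), (9, 15), (10, 24), (11, 40), (13, 21), (14, 46)])
v15: WRITE a=33  (a history now [(2, 9), (5, 8), (6, 9), (8, 4), (12, 5), (15, 33)])
v16: WRITE a=2  (a history now [(2, 9), (5, 8), (6, 9), (8, 4), (12, 5), (15, 33), (16, 2)])
READ a @v8: history=[(2, 9), (5, 8), (6, 9), (8, 4), (12, 5), (15, 33), (16, 2)] -> pick v8 -> 4
READ a @v5: history=[(2, 9), (5, 8), (6, 9), (8, 4), (12, 5), (15, 33), (16, 2)] -> pick v5 -> 8
v17: WRITE b=5  (b history now [(1, 5), (3, 35), (4, 7), (7, 22), (9, 15), (10, 24), (11, 40), (13, 21), (14, 46), (17, 5)])
READ b @v10: history=[(1, 5), (3, 35), (4, 7), (7, 22), (9, 15), (10, 24), (11, 40), (13, 21), (14, 46), (17, 5)] -> pick v10 -> 24
v18: WRITE b=39  (b history now [(1, 5), (3, 35), (4, 7), (7, 22), (9, 15), (10, 24), (11, 40), (13, 21), (14, 46), (17, 5), (18, 39)])
v19: WRITE a=23  (a history now [(2, 9), (5, 8), (6, 9), (8, 4), (12, 5), (15, 33), (16, 2), (19, 23)])
READ b @v5: history=[(1, 5), (3, 35), (4, 7), (7, 22), (9, 15), (10, 24), (11, 40), (13, 21), (14, 46), (17, 5), (18, 39)] -> pick v4 -> 7
READ b @v11: history=[(1, 5), (3, 35), (4, 7), (7, 22), (9, 15), (10, 24), (11, 40), (13, 21), (14, 46), (17, 5), (18, 39)] -> pick v11 -> 40
Read results in order: ['5', '9', '9', '4', '9', '4', '8', '24', '7', '40']
NONE count = 0

Answer: 0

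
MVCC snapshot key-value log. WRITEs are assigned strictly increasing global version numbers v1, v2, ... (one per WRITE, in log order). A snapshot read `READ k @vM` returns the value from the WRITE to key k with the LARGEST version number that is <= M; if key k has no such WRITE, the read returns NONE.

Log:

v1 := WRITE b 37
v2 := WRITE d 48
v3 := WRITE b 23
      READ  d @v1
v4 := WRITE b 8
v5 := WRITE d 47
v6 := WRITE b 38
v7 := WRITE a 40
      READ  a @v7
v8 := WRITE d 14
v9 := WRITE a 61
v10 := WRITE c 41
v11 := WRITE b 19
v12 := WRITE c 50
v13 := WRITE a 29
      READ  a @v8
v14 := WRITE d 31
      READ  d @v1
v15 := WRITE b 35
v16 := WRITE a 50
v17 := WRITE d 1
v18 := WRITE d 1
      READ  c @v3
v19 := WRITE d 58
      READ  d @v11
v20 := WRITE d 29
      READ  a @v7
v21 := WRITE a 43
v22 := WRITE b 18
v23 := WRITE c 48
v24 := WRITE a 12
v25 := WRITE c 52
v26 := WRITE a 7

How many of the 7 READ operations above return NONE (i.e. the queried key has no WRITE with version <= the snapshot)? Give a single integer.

v1: WRITE b=37  (b history now [(1, 37)])
v2: WRITE d=48  (d history now [(2, 48)])
v3: WRITE b=23  (b history now [(1, 37), (3, 23)])
READ d @v1: history=[(2, 48)] -> no version <= 1 -> NONE
v4: WRITE b=8  (b history now [(1, 37), (3, 23), (4, 8)])
v5: WRITE d=47  (d history now [(2, 48), (5, 47)])
v6: WRITE b=38  (b history now [(1, 37), (3, 23), (4, 8), (6, 38)])
v7: WRITE a=40  (a history now [(7, 40)])
READ a @v7: history=[(7, 40)] -> pick v7 -> 40
v8: WRITE d=14  (d history now [(2, 48), (5, 47), (8, 14)])
v9: WRITE a=61  (a history now [(7, 40), (9, 61)])
v10: WRITE c=41  (c history now [(10, 41)])
v11: WRITE b=19  (b history now [(1, 37), (3, 23), (4, 8), (6, 38), (11, 19)])
v12: WRITE c=50  (c history now [(10, 41), (12, 50)])
v13: WRITE a=29  (a history now [(7, 40), (9, 61), (13, 29)])
READ a @v8: history=[(7, 40), (9, 61), (13, 29)] -> pick v7 -> 40
v14: WRITE d=31  (d history now [(2, 48), (5, 47), (8, 14), (14, 31)])
READ d @v1: history=[(2, 48), (5, 47), (8, 14), (14, 31)] -> no version <= 1 -> NONE
v15: WRITE b=35  (b history now [(1, 37), (3, 23), (4, 8), (6, 38), (11, 19), (15, 35)])
v16: WRITE a=50  (a history now [(7, 40), (9, 61), (13, 29), (16, 50)])
v17: WRITE d=1  (d history now [(2, 48), (5, 47), (8, 14), (14, 31), (17, 1)])
v18: WRITE d=1  (d history now [(2, 48), (5, 47), (8, 14), (14, 31), (17, 1), (18, 1)])
READ c @v3: history=[(10, 41), (12, 50)] -> no version <= 3 -> NONE
v19: WRITE d=58  (d history now [(2, 48), (5, 47), (8, 14), (14, 31), (17, 1), (18, 1), (19, 58)])
READ d @v11: history=[(2, 48), (5, 47), (8, 14), (14, 31), (17, 1), (18, 1), (19, 58)] -> pick v8 -> 14
v20: WRITE d=29  (d history now [(2, 48), (5, 47), (8, 14), (14, 31), (17, 1), (18, 1), (19, 58), (20, 29)])
READ a @v7: history=[(7, 40), (9, 61), (13, 29), (16, 50)] -> pick v7 -> 40
v21: WRITE a=43  (a history now [(7, 40), (9, 61), (13, 29), (16, 50), (21, 43)])
v22: WRITE b=18  (b history now [(1, 37), (3, 23), (4, 8), (6, 38), (11, 19), (15, 35), (22, 18)])
v23: WRITE c=48  (c history now [(10, 41), (12, 50), (23, 48)])
v24: WRITE a=12  (a history now [(7, 40), (9, 61), (13, 29), (16, 50), (21, 43), (24, 12)])
v25: WRITE c=52  (c history now [(10, 41), (12, 50), (23, 48), (25, 52)])
v26: WRITE a=7  (a history now [(7, 40), (9, 61), (13, 29), (16, 50), (21, 43), (24, 12), (26, 7)])
Read results in order: ['NONE', '40', '40', 'NONE', 'NONE', '14', '40']
NONE count = 3

Answer: 3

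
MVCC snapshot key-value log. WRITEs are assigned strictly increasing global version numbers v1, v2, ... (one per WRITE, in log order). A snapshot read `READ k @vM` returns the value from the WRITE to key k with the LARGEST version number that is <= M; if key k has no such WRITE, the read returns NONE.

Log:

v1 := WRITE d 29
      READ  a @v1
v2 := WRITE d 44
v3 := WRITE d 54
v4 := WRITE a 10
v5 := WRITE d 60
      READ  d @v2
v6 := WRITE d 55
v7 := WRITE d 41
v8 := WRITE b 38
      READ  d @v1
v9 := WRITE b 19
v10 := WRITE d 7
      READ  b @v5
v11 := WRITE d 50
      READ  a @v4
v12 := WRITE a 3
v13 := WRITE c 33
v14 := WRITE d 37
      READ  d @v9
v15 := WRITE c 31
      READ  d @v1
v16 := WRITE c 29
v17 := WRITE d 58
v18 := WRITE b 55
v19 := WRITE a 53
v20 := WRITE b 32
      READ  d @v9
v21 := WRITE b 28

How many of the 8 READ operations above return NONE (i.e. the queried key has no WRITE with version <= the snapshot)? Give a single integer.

Answer: 2

Derivation:
v1: WRITE d=29  (d history now [(1, 29)])
READ a @v1: history=[] -> no version <= 1 -> NONE
v2: WRITE d=44  (d history now [(1, 29), (2, 44)])
v3: WRITE d=54  (d history now [(1, 29), (2, 44), (3, 54)])
v4: WRITE a=10  (a history now [(4, 10)])
v5: WRITE d=60  (d history now [(1, 29), (2, 44), (3, 54), (5, 60)])
READ d @v2: history=[(1, 29), (2, 44), (3, 54), (5, 60)] -> pick v2 -> 44
v6: WRITE d=55  (d history now [(1, 29), (2, 44), (3, 54), (5, 60), (6, 55)])
v7: WRITE d=41  (d history now [(1, 29), (2, 44), (3, 54), (5, 60), (6, 55), (7, 41)])
v8: WRITE b=38  (b history now [(8, 38)])
READ d @v1: history=[(1, 29), (2, 44), (3, 54), (5, 60), (6, 55), (7, 41)] -> pick v1 -> 29
v9: WRITE b=19  (b history now [(8, 38), (9, 19)])
v10: WRITE d=7  (d history now [(1, 29), (2, 44), (3, 54), (5, 60), (6, 55), (7, 41), (10, 7)])
READ b @v5: history=[(8, 38), (9, 19)] -> no version <= 5 -> NONE
v11: WRITE d=50  (d history now [(1, 29), (2, 44), (3, 54), (5, 60), (6, 55), (7, 41), (10, 7), (11, 50)])
READ a @v4: history=[(4, 10)] -> pick v4 -> 10
v12: WRITE a=3  (a history now [(4, 10), (12, 3)])
v13: WRITE c=33  (c history now [(13, 33)])
v14: WRITE d=37  (d history now [(1, 29), (2, 44), (3, 54), (5, 60), (6, 55), (7, 41), (10, 7), (11, 50), (14, 37)])
READ d @v9: history=[(1, 29), (2, 44), (3, 54), (5, 60), (6, 55), (7, 41), (10, 7), (11, 50), (14, 37)] -> pick v7 -> 41
v15: WRITE c=31  (c history now [(13, 33), (15, 31)])
READ d @v1: history=[(1, 29), (2, 44), (3, 54), (5, 60), (6, 55), (7, 41), (10, 7), (11, 50), (14, 37)] -> pick v1 -> 29
v16: WRITE c=29  (c history now [(13, 33), (15, 31), (16, 29)])
v17: WRITE d=58  (d history now [(1, 29), (2, 44), (3, 54), (5, 60), (6, 55), (7, 41), (10, 7), (11, 50), (14, 37), (17, 58)])
v18: WRITE b=55  (b history now [(8, 38), (9, 19), (18, 55)])
v19: WRITE a=53  (a history now [(4, 10), (12, 3), (19, 53)])
v20: WRITE b=32  (b history now [(8, 38), (9, 19), (18, 55), (20, 32)])
READ d @v9: history=[(1, 29), (2, 44), (3, 54), (5, 60), (6, 55), (7, 41), (10, 7), (11, 50), (14, 37), (17, 58)] -> pick v7 -> 41
v21: WRITE b=28  (b history now [(8, 38), (9, 19), (18, 55), (20, 32), (21, 28)])
Read results in order: ['NONE', '44', '29', 'NONE', '10', '41', '29', '41']
NONE count = 2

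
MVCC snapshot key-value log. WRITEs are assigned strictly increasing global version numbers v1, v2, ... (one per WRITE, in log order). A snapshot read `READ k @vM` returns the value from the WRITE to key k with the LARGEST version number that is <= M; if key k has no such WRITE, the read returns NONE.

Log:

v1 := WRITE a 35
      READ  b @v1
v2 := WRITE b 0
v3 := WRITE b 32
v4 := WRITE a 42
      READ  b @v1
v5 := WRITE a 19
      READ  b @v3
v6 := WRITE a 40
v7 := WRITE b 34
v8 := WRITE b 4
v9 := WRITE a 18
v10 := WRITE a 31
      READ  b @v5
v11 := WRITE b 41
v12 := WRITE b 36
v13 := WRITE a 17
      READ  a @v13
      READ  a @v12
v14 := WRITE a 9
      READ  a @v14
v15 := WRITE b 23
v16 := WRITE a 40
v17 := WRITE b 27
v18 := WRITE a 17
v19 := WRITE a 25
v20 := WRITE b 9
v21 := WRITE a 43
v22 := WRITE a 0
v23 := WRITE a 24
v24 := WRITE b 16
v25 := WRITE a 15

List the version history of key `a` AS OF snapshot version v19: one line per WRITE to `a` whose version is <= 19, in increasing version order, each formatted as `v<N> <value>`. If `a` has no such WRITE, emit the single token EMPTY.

Scan writes for key=a with version <= 19:
  v1 WRITE a 35 -> keep
  v2 WRITE b 0 -> skip
  v3 WRITE b 32 -> skip
  v4 WRITE a 42 -> keep
  v5 WRITE a 19 -> keep
  v6 WRITE a 40 -> keep
  v7 WRITE b 34 -> skip
  v8 WRITE b 4 -> skip
  v9 WRITE a 18 -> keep
  v10 WRITE a 31 -> keep
  v11 WRITE b 41 -> skip
  v12 WRITE b 36 -> skip
  v13 WRITE a 17 -> keep
  v14 WRITE a 9 -> keep
  v15 WRITE b 23 -> skip
  v16 WRITE a 40 -> keep
  v17 WRITE b 27 -> skip
  v18 WRITE a 17 -> keep
  v19 WRITE a 25 -> keep
  v20 WRITE b 9 -> skip
  v21 WRITE a 43 -> drop (> snap)
  v22 WRITE a 0 -> drop (> snap)
  v23 WRITE a 24 -> drop (> snap)
  v24 WRITE b 16 -> skip
  v25 WRITE a 15 -> drop (> snap)
Collected: [(1, 35), (4, 42), (5, 19), (6, 40), (9, 18), (10, 31), (13, 17), (14, 9), (16, 40), (18, 17), (19, 25)]

Answer: v1 35
v4 42
v5 19
v6 40
v9 18
v10 31
v13 17
v14 9
v16 40
v18 17
v19 25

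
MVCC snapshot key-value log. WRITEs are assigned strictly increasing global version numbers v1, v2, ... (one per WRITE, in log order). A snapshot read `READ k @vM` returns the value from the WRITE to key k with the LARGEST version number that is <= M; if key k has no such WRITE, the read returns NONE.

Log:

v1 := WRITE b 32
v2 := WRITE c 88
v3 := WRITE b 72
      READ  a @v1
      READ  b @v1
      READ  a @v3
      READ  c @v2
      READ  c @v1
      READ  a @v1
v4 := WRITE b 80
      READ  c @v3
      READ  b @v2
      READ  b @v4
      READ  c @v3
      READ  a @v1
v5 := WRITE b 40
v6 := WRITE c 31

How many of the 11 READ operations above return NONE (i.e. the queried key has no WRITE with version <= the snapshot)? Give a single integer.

Answer: 5

Derivation:
v1: WRITE b=32  (b history now [(1, 32)])
v2: WRITE c=88  (c history now [(2, 88)])
v3: WRITE b=72  (b history now [(1, 32), (3, 72)])
READ a @v1: history=[] -> no version <= 1 -> NONE
READ b @v1: history=[(1, 32), (3, 72)] -> pick v1 -> 32
READ a @v3: history=[] -> no version <= 3 -> NONE
READ c @v2: history=[(2, 88)] -> pick v2 -> 88
READ c @v1: history=[(2, 88)] -> no version <= 1 -> NONE
READ a @v1: history=[] -> no version <= 1 -> NONE
v4: WRITE b=80  (b history now [(1, 32), (3, 72), (4, 80)])
READ c @v3: history=[(2, 88)] -> pick v2 -> 88
READ b @v2: history=[(1, 32), (3, 72), (4, 80)] -> pick v1 -> 32
READ b @v4: history=[(1, 32), (3, 72), (4, 80)] -> pick v4 -> 80
READ c @v3: history=[(2, 88)] -> pick v2 -> 88
READ a @v1: history=[] -> no version <= 1 -> NONE
v5: WRITE b=40  (b history now [(1, 32), (3, 72), (4, 80), (5, 40)])
v6: WRITE c=31  (c history now [(2, 88), (6, 31)])
Read results in order: ['NONE', '32', 'NONE', '88', 'NONE', 'NONE', '88', '32', '80', '88', 'NONE']
NONE count = 5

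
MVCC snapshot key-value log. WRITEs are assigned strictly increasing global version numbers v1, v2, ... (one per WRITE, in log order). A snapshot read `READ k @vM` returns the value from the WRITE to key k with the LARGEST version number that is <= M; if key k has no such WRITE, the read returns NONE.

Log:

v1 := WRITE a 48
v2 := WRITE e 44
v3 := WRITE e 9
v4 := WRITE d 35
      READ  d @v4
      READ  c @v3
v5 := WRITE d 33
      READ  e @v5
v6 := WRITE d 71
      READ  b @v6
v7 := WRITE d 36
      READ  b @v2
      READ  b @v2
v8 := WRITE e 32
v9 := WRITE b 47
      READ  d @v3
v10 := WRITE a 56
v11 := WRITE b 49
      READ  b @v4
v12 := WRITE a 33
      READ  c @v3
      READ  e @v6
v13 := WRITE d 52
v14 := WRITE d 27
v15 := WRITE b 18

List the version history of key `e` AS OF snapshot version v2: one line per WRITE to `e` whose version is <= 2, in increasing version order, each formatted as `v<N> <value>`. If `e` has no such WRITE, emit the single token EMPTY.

Answer: v2 44

Derivation:
Scan writes for key=e with version <= 2:
  v1 WRITE a 48 -> skip
  v2 WRITE e 44 -> keep
  v3 WRITE e 9 -> drop (> snap)
  v4 WRITE d 35 -> skip
  v5 WRITE d 33 -> skip
  v6 WRITE d 71 -> skip
  v7 WRITE d 36 -> skip
  v8 WRITE e 32 -> drop (> snap)
  v9 WRITE b 47 -> skip
  v10 WRITE a 56 -> skip
  v11 WRITE b 49 -> skip
  v12 WRITE a 33 -> skip
  v13 WRITE d 52 -> skip
  v14 WRITE d 27 -> skip
  v15 WRITE b 18 -> skip
Collected: [(2, 44)]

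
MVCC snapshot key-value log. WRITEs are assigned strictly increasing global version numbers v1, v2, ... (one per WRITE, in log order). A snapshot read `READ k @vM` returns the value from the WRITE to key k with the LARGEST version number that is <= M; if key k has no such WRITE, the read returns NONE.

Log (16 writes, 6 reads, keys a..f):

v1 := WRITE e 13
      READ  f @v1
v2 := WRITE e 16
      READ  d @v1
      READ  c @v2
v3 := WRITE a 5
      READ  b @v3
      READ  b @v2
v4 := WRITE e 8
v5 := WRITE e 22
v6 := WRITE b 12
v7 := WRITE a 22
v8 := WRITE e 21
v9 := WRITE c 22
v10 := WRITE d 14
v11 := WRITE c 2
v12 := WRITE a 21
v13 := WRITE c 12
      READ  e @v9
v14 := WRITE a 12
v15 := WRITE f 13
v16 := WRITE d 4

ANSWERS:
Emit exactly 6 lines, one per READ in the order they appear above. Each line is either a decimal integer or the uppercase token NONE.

v1: WRITE e=13  (e history now [(1, 13)])
READ f @v1: history=[] -> no version <= 1 -> NONE
v2: WRITE e=16  (e history now [(1, 13), (2, 16)])
READ d @v1: history=[] -> no version <= 1 -> NONE
READ c @v2: history=[] -> no version <= 2 -> NONE
v3: WRITE a=5  (a history now [(3, 5)])
READ b @v3: history=[] -> no version <= 3 -> NONE
READ b @v2: history=[] -> no version <= 2 -> NONE
v4: WRITE e=8  (e history now [(1, 13), (2, 16), (4, 8)])
v5: WRITE e=22  (e history now [(1, 13), (2, 16), (4, 8), (5, 22)])
v6: WRITE b=12  (b history now [(6, 12)])
v7: WRITE a=22  (a history now [(3, 5), (7, 22)])
v8: WRITE e=21  (e history now [(1, 13), (2, 16), (4, 8), (5, 22), (8, 21)])
v9: WRITE c=22  (c history now [(9, 22)])
v10: WRITE d=14  (d history now [(10, 14)])
v11: WRITE c=2  (c history now [(9, 22), (11, 2)])
v12: WRITE a=21  (a history now [(3, 5), (7, 22), (12, 21)])
v13: WRITE c=12  (c history now [(9, 22), (11, 2), (13, 12)])
READ e @v9: history=[(1, 13), (2, 16), (4, 8), (5, 22), (8, 21)] -> pick v8 -> 21
v14: WRITE a=12  (a history now [(3, 5), (7, 22), (12, 21), (14, 12)])
v15: WRITE f=13  (f history now [(15, 13)])
v16: WRITE d=4  (d history now [(10, 14), (16, 4)])

Answer: NONE
NONE
NONE
NONE
NONE
21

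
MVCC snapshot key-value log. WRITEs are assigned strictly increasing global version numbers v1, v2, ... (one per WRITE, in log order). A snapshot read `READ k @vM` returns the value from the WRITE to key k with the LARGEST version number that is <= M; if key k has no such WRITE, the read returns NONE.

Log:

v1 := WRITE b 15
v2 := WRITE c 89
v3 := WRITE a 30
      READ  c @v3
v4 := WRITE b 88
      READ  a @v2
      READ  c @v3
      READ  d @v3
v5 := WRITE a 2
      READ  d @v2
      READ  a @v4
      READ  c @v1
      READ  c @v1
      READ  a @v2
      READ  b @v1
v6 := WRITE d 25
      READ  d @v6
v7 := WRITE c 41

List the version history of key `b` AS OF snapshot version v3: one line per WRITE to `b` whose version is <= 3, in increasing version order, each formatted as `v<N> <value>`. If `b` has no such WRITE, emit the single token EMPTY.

Scan writes for key=b with version <= 3:
  v1 WRITE b 15 -> keep
  v2 WRITE c 89 -> skip
  v3 WRITE a 30 -> skip
  v4 WRITE b 88 -> drop (> snap)
  v5 WRITE a 2 -> skip
  v6 WRITE d 25 -> skip
  v7 WRITE c 41 -> skip
Collected: [(1, 15)]

Answer: v1 15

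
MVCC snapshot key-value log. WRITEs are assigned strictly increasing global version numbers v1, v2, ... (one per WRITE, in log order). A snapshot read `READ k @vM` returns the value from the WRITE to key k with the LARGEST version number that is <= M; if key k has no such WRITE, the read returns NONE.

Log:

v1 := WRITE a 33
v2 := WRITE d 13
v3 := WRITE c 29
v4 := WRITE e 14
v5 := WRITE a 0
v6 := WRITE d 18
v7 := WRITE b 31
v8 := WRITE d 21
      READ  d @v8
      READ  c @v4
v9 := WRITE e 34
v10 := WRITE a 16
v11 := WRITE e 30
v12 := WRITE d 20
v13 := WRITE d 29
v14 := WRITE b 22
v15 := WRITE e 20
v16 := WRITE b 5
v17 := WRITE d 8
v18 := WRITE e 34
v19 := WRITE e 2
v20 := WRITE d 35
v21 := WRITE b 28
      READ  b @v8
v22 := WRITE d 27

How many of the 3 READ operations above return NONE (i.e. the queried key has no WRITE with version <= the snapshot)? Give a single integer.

Answer: 0

Derivation:
v1: WRITE a=33  (a history now [(1, 33)])
v2: WRITE d=13  (d history now [(2, 13)])
v3: WRITE c=29  (c history now [(3, 29)])
v4: WRITE e=14  (e history now [(4, 14)])
v5: WRITE a=0  (a history now [(1, 33), (5, 0)])
v6: WRITE d=18  (d history now [(2, 13), (6, 18)])
v7: WRITE b=31  (b history now [(7, 31)])
v8: WRITE d=21  (d history now [(2, 13), (6, 18), (8, 21)])
READ d @v8: history=[(2, 13), (6, 18), (8, 21)] -> pick v8 -> 21
READ c @v4: history=[(3, 29)] -> pick v3 -> 29
v9: WRITE e=34  (e history now [(4, 14), (9, 34)])
v10: WRITE a=16  (a history now [(1, 33), (5, 0), (10, 16)])
v11: WRITE e=30  (e history now [(4, 14), (9, 34), (11, 30)])
v12: WRITE d=20  (d history now [(2, 13), (6, 18), (8, 21), (12, 20)])
v13: WRITE d=29  (d history now [(2, 13), (6, 18), (8, 21), (12, 20), (13, 29)])
v14: WRITE b=22  (b history now [(7, 31), (14, 22)])
v15: WRITE e=20  (e history now [(4, 14), (9, 34), (11, 30), (15, 20)])
v16: WRITE b=5  (b history now [(7, 31), (14, 22), (16, 5)])
v17: WRITE d=8  (d history now [(2, 13), (6, 18), (8, 21), (12, 20), (13, 29), (17, 8)])
v18: WRITE e=34  (e history now [(4, 14), (9, 34), (11, 30), (15, 20), (18, 34)])
v19: WRITE e=2  (e history now [(4, 14), (9, 34), (11, 30), (15, 20), (18, 34), (19, 2)])
v20: WRITE d=35  (d history now [(2, 13), (6, 18), (8, 21), (12, 20), (13, 29), (17, 8), (20, 35)])
v21: WRITE b=28  (b history now [(7, 31), (14, 22), (16, 5), (21, 28)])
READ b @v8: history=[(7, 31), (14, 22), (16, 5), (21, 28)] -> pick v7 -> 31
v22: WRITE d=27  (d history now [(2, 13), (6, 18), (8, 21), (12, 20), (13, 29), (17, 8), (20, 35), (22, 27)])
Read results in order: ['21', '29', '31']
NONE count = 0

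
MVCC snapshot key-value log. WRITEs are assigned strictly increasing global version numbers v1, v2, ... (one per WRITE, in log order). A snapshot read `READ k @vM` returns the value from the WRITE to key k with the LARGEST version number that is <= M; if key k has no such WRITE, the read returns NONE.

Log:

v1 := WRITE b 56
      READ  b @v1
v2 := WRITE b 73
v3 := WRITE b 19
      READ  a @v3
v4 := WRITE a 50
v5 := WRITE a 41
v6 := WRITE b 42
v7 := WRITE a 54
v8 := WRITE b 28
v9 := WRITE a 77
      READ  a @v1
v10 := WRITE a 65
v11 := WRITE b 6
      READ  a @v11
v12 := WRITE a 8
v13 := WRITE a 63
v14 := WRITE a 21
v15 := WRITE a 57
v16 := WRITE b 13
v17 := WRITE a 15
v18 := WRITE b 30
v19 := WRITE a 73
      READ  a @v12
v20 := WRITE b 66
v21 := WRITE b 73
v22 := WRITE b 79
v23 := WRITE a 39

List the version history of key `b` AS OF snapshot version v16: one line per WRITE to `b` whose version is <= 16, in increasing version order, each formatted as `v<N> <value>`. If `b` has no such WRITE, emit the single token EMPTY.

Scan writes for key=b with version <= 16:
  v1 WRITE b 56 -> keep
  v2 WRITE b 73 -> keep
  v3 WRITE b 19 -> keep
  v4 WRITE a 50 -> skip
  v5 WRITE a 41 -> skip
  v6 WRITE b 42 -> keep
  v7 WRITE a 54 -> skip
  v8 WRITE b 28 -> keep
  v9 WRITE a 77 -> skip
  v10 WRITE a 65 -> skip
  v11 WRITE b 6 -> keep
  v12 WRITE a 8 -> skip
  v13 WRITE a 63 -> skip
  v14 WRITE a 21 -> skip
  v15 WRITE a 57 -> skip
  v16 WRITE b 13 -> keep
  v17 WRITE a 15 -> skip
  v18 WRITE b 30 -> drop (> snap)
  v19 WRITE a 73 -> skip
  v20 WRITE b 66 -> drop (> snap)
  v21 WRITE b 73 -> drop (> snap)
  v22 WRITE b 79 -> drop (> snap)
  v23 WRITE a 39 -> skip
Collected: [(1, 56), (2, 73), (3, 19), (6, 42), (8, 28), (11, 6), (16, 13)]

Answer: v1 56
v2 73
v3 19
v6 42
v8 28
v11 6
v16 13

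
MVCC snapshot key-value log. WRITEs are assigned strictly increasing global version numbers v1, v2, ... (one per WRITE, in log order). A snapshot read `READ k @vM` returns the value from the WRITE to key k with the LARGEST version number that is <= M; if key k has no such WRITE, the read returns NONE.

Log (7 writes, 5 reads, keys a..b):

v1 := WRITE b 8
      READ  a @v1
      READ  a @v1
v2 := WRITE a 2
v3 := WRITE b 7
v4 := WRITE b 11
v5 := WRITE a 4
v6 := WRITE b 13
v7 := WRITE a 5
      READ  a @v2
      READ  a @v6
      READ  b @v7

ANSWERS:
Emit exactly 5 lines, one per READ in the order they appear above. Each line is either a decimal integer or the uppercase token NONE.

v1: WRITE b=8  (b history now [(1, 8)])
READ a @v1: history=[] -> no version <= 1 -> NONE
READ a @v1: history=[] -> no version <= 1 -> NONE
v2: WRITE a=2  (a history now [(2, 2)])
v3: WRITE b=7  (b history now [(1, 8), (3, 7)])
v4: WRITE b=11  (b history now [(1, 8), (3, 7), (4, 11)])
v5: WRITE a=4  (a history now [(2, 2), (5, 4)])
v6: WRITE b=13  (b history now [(1, 8), (3, 7), (4, 11), (6, 13)])
v7: WRITE a=5  (a history now [(2, 2), (5, 4), (7, 5)])
READ a @v2: history=[(2, 2), (5, 4), (7, 5)] -> pick v2 -> 2
READ a @v6: history=[(2, 2), (5, 4), (7, 5)] -> pick v5 -> 4
READ b @v7: history=[(1, 8), (3, 7), (4, 11), (6, 13)] -> pick v6 -> 13

Answer: NONE
NONE
2
4
13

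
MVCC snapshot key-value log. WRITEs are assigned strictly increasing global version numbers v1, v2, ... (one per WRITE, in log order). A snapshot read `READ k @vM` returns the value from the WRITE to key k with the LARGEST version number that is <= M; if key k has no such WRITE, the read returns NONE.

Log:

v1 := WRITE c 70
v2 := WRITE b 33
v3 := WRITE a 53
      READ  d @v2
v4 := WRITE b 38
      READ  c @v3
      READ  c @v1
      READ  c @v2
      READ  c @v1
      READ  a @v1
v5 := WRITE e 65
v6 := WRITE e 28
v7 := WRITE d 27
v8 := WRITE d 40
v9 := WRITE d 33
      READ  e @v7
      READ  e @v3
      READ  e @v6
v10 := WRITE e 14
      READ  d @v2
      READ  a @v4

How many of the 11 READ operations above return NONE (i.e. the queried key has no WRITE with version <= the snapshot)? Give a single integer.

Answer: 4

Derivation:
v1: WRITE c=70  (c history now [(1, 70)])
v2: WRITE b=33  (b history now [(2, 33)])
v3: WRITE a=53  (a history now [(3, 53)])
READ d @v2: history=[] -> no version <= 2 -> NONE
v4: WRITE b=38  (b history now [(2, 33), (4, 38)])
READ c @v3: history=[(1, 70)] -> pick v1 -> 70
READ c @v1: history=[(1, 70)] -> pick v1 -> 70
READ c @v2: history=[(1, 70)] -> pick v1 -> 70
READ c @v1: history=[(1, 70)] -> pick v1 -> 70
READ a @v1: history=[(3, 53)] -> no version <= 1 -> NONE
v5: WRITE e=65  (e history now [(5, 65)])
v6: WRITE e=28  (e history now [(5, 65), (6, 28)])
v7: WRITE d=27  (d history now [(7, 27)])
v8: WRITE d=40  (d history now [(7, 27), (8, 40)])
v9: WRITE d=33  (d history now [(7, 27), (8, 40), (9, 33)])
READ e @v7: history=[(5, 65), (6, 28)] -> pick v6 -> 28
READ e @v3: history=[(5, 65), (6, 28)] -> no version <= 3 -> NONE
READ e @v6: history=[(5, 65), (6, 28)] -> pick v6 -> 28
v10: WRITE e=14  (e history now [(5, 65), (6, 28), (10, 14)])
READ d @v2: history=[(7, 27), (8, 40), (9, 33)] -> no version <= 2 -> NONE
READ a @v4: history=[(3, 53)] -> pick v3 -> 53
Read results in order: ['NONE', '70', '70', '70', '70', 'NONE', '28', 'NONE', '28', 'NONE', '53']
NONE count = 4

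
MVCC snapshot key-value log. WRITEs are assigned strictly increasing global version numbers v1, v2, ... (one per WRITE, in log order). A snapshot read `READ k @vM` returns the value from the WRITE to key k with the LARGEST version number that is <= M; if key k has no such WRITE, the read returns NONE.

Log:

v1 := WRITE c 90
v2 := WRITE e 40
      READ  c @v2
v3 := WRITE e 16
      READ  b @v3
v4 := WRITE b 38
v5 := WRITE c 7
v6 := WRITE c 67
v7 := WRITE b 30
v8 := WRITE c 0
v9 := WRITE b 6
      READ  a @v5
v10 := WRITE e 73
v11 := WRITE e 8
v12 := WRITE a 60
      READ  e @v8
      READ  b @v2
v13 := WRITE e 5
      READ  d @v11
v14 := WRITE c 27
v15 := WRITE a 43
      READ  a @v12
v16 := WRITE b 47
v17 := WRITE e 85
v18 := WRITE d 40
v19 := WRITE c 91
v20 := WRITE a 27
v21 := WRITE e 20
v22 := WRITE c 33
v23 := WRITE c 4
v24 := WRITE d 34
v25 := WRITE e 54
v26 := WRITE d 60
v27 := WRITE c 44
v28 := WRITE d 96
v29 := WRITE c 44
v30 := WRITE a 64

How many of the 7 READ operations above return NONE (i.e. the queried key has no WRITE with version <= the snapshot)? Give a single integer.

Answer: 4

Derivation:
v1: WRITE c=90  (c history now [(1, 90)])
v2: WRITE e=40  (e history now [(2, 40)])
READ c @v2: history=[(1, 90)] -> pick v1 -> 90
v3: WRITE e=16  (e history now [(2, 40), (3, 16)])
READ b @v3: history=[] -> no version <= 3 -> NONE
v4: WRITE b=38  (b history now [(4, 38)])
v5: WRITE c=7  (c history now [(1, 90), (5, 7)])
v6: WRITE c=67  (c history now [(1, 90), (5, 7), (6, 67)])
v7: WRITE b=30  (b history now [(4, 38), (7, 30)])
v8: WRITE c=0  (c history now [(1, 90), (5, 7), (6, 67), (8, 0)])
v9: WRITE b=6  (b history now [(4, 38), (7, 30), (9, 6)])
READ a @v5: history=[] -> no version <= 5 -> NONE
v10: WRITE e=73  (e history now [(2, 40), (3, 16), (10, 73)])
v11: WRITE e=8  (e history now [(2, 40), (3, 16), (10, 73), (11, 8)])
v12: WRITE a=60  (a history now [(12, 60)])
READ e @v8: history=[(2, 40), (3, 16), (10, 73), (11, 8)] -> pick v3 -> 16
READ b @v2: history=[(4, 38), (7, 30), (9, 6)] -> no version <= 2 -> NONE
v13: WRITE e=5  (e history now [(2, 40), (3, 16), (10, 73), (11, 8), (13, 5)])
READ d @v11: history=[] -> no version <= 11 -> NONE
v14: WRITE c=27  (c history now [(1, 90), (5, 7), (6, 67), (8, 0), (14, 27)])
v15: WRITE a=43  (a history now [(12, 60), (15, 43)])
READ a @v12: history=[(12, 60), (15, 43)] -> pick v12 -> 60
v16: WRITE b=47  (b history now [(4, 38), (7, 30), (9, 6), (16, 47)])
v17: WRITE e=85  (e history now [(2, 40), (3, 16), (10, 73), (11, 8), (13, 5), (17, 85)])
v18: WRITE d=40  (d history now [(18, 40)])
v19: WRITE c=91  (c history now [(1, 90), (5, 7), (6, 67), (8, 0), (14, 27), (19, 91)])
v20: WRITE a=27  (a history now [(12, 60), (15, 43), (20, 27)])
v21: WRITE e=20  (e history now [(2, 40), (3, 16), (10, 73), (11, 8), (13, 5), (17, 85), (21, 20)])
v22: WRITE c=33  (c history now [(1, 90), (5, 7), (6, 67), (8, 0), (14, 27), (19, 91), (22, 33)])
v23: WRITE c=4  (c history now [(1, 90), (5, 7), (6, 67), (8, 0), (14, 27), (19, 91), (22, 33), (23, 4)])
v24: WRITE d=34  (d history now [(18, 40), (24, 34)])
v25: WRITE e=54  (e history now [(2, 40), (3, 16), (10, 73), (11, 8), (13, 5), (17, 85), (21, 20), (25, 54)])
v26: WRITE d=60  (d history now [(18, 40), (24, 34), (26, 60)])
v27: WRITE c=44  (c history now [(1, 90), (5, 7), (6, 67), (8, 0), (14, 27), (19, 91), (22, 33), (23, 4), (27, 44)])
v28: WRITE d=96  (d history now [(18, 40), (24, 34), (26, 60), (28, 96)])
v29: WRITE c=44  (c history now [(1, 90), (5, 7), (6, 67), (8, 0), (14, 27), (19, 91), (22, 33), (23, 4), (27, 44), (29, 44)])
v30: WRITE a=64  (a history now [(12, 60), (15, 43), (20, 27), (30, 64)])
Read results in order: ['90', 'NONE', 'NONE', '16', 'NONE', 'NONE', '60']
NONE count = 4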